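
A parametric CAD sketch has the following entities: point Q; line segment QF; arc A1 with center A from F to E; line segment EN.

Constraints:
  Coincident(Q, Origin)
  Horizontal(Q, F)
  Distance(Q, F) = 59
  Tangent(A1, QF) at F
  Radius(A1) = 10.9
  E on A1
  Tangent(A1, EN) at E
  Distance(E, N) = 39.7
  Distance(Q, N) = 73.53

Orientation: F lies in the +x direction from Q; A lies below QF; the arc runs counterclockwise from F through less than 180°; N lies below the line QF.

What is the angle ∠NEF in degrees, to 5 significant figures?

131.91°

Checks: |AE| = 10.90 ✓; ∠(AE, EN) = 90.00° ✓; |EN| = 39.70 ✓; |QN| = 73.53 ✓.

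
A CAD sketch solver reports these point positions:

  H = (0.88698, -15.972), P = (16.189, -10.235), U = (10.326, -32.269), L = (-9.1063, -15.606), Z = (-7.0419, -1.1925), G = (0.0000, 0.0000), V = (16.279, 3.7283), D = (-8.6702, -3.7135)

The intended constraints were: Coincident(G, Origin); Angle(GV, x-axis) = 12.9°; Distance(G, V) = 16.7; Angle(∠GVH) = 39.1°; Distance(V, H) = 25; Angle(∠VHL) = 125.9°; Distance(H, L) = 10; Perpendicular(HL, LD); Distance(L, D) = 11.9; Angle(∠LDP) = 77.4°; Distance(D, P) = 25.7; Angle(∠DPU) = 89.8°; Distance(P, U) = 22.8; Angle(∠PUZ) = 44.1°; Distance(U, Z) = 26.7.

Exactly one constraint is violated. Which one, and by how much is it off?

Distance(U, Z) = 26.7 — off by 8.90.

G = (0.00, 0.00) ✓; GV at 12.90° ✓; |GV| = 16.70 ✓; ∠GVH = 39.10° ✓; |VH| = 25.00 ✓; ∠VHL = 125.9° ✓; |HL| = 10.00 ✓; ∠(HL, LD) = 90.00° ✓; |LD| = 11.90 ✓; ∠LDP = 77.40° ✓; |DP| = 25.70 ✓; ∠DPU = 89.80° ✓; |PU| = 22.80 ✓; ∠PUZ = 44.10° ✓; |UZ| = 35.60 ✗.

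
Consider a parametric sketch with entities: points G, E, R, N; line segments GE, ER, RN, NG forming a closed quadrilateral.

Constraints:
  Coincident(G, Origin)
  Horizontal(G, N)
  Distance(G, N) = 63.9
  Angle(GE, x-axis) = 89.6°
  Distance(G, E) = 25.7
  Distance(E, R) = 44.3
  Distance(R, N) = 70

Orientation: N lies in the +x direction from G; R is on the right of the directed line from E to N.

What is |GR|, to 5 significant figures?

18.790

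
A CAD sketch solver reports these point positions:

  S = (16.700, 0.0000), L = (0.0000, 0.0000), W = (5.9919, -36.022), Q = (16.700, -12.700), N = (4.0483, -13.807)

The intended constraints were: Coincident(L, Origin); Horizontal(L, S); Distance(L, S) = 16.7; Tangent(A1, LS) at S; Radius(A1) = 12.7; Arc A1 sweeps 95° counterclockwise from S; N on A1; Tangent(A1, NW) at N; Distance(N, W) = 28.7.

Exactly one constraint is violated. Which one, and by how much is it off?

Distance(N, W) = 28.7 — off by 6.40.

L = (0.00, 0.00) ✓; L.y = 0.00, S.y = 0.00 ✓; |LS| = 16.70 ✓; ∠(QS, SL) = 90.00° ✓; |QS| = 12.70 ✓; bearing(Q→N) − bearing(Q→S) = 95.00° ✓; |QN| = 12.70 ✓; ∠(QN, NW) = 90.00° ✓; |NW| = 22.30 ✗.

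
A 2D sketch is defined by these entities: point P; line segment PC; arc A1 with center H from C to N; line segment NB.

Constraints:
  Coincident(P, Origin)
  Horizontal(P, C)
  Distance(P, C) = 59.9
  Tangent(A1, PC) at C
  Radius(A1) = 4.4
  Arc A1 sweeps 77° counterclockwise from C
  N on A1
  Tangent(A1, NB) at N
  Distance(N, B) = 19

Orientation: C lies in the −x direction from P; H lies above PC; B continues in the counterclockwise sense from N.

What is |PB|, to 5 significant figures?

55.824

On A1, C sits at bearing -90° from H; a 77° counterclockwise sweep puts N at bearing -13°, so N = H + 4.4·(cos -13°, sin -13°) = (-55.613, 3.4102). Tangency of A1 to NB means the radius HN is perpendicular to NB, so NB runs along (−sin -13°, cos -13°); with |NB| = 19.0, B = (-51.339, 21.923). Then |PB| = |B − P| = 55.824.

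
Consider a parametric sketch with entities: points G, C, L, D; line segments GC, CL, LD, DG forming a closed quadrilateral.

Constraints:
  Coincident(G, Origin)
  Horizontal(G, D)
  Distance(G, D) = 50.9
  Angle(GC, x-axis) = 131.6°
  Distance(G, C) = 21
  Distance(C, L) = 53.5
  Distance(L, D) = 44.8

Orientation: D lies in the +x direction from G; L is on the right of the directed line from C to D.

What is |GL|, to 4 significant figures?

32.77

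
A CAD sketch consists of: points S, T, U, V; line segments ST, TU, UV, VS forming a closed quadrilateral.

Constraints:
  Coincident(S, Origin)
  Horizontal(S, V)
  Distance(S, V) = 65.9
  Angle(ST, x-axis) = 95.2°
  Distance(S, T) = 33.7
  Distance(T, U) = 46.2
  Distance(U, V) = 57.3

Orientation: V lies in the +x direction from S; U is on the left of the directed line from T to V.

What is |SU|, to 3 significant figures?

64.6

S is at the origin; SV is horizontal with |SV| = 65.9 and V in +x, so V = (65.9, 0). ST runs at 95.2° with |ST| = 33.7, so T = (-3.05, 33.6). U is determined by |TU| = 46.2 and |UV| = 57.3 together: it lies at the intersection of circle(T, 46.2) and circle(V, 57.3). With |TV| = 76.7, the foot of the radical line on TV is 30.9 from T and the perpendicular offset is √(46.2² − 30.9²) = 34.4. Taking the left-of-TV solution: U = (39.7, 51.0).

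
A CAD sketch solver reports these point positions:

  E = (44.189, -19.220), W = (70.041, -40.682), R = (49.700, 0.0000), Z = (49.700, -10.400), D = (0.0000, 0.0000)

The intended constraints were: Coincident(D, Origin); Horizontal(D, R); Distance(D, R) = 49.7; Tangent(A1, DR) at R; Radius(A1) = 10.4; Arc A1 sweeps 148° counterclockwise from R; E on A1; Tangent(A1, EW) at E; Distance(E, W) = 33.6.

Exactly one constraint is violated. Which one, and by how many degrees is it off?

Tangent(A1, EW) at E — off by 7.70°.

D = (0.00, 0.00) ✓; D.y = 0.00, R.y = 0.00 ✓; |DR| = 49.70 ✓; ∠(ZR, RD) = 90.00° ✓; |ZR| = 10.40 ✓; bearing(Z→E) − bearing(Z→R) = 148.0° ✓; |ZE| = 10.40 ✓; ∠(ZE, EW) = 97.70° ✗; |EW| = 33.60 ✓.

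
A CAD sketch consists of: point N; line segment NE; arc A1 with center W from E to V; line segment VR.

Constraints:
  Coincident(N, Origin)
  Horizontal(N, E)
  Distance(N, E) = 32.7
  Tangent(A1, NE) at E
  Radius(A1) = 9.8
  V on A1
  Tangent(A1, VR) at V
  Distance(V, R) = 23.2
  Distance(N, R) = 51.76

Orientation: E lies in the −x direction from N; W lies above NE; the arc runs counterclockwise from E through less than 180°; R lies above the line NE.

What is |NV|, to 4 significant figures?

29.41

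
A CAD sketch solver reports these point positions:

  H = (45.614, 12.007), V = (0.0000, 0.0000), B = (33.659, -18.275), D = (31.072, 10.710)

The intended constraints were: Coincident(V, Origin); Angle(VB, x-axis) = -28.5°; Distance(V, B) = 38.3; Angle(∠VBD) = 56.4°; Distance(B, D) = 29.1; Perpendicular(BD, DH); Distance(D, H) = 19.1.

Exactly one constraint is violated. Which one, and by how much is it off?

Distance(D, H) = 19.1 — off by 4.50.

V = (0.00, 0.00) ✓; VB at -28.50° ✓; |VB| = 38.30 ✓; ∠VBD = 56.40° ✓; |BD| = 29.10 ✓; ∠(BD, DH) = 90.00° ✓; |DH| = 14.60 ✗.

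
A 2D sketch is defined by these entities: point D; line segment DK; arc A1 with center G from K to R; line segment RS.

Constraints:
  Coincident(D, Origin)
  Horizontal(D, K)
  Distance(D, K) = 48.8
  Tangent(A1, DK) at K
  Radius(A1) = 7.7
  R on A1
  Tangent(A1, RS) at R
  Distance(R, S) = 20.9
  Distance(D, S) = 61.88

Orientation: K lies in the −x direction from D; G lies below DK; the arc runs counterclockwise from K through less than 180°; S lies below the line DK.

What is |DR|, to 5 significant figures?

57.090

D is at the origin; D and K share the same y with |DK| = 48.8 and K on the −x side, so K = (-48.800, 0.0000). Since A1 is tangent to DK there, GK ⟂ DK, so G = K + (0, -7.7) = (-48.800, -7.7000). Since GR ⟂ RS (tangency), |GS| = √(7.7² + 20.9²) = 22.273 regardless of where R sits on A1. So S lies on both circle(D, 61.88) and circle(G, 22.273); the below-DK intersection is S = (-54.547, -29.219). R is the foot of the tangent from S: R = (-56.467, -8.4075).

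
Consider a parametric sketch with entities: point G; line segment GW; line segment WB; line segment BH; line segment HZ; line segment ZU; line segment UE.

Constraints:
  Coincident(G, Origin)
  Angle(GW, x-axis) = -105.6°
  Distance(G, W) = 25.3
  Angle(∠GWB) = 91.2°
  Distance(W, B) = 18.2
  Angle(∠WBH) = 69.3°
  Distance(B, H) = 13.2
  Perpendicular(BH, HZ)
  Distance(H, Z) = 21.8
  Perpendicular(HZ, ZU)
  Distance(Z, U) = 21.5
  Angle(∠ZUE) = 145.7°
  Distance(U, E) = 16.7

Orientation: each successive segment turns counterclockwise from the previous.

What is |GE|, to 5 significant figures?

52.516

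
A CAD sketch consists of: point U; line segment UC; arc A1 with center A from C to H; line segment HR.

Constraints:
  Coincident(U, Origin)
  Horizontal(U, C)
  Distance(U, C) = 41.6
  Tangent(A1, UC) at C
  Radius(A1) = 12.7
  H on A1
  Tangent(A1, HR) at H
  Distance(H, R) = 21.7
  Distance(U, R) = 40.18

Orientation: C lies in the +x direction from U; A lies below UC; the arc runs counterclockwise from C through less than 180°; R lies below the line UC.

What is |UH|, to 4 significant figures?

30.89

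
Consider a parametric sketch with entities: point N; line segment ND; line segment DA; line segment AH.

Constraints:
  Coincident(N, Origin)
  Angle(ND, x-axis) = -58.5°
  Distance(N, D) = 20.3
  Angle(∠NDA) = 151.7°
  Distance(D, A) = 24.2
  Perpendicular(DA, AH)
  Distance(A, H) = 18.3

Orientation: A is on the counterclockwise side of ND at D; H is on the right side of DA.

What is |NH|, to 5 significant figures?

50.497

N is at the origin; ND runs at -58.5° with length 20.3, so D = 20.3·(cos -58.5°, sin -58.5°) = (10.607, -17.309). ∠NDA = 151.7°, so DA runs at -58.5° + (180° − 151.7°) = -30.200° from the x-axis; with |DA| = 24.2, A = D + 24.2·(cos -30.200°, sin -30.200°) = (31.522, -29.482). The perpendicularity gives AH at right angles to DA; with |AH| = 18.3 on the right of DA, H = A + 18.3·(-0.50302, -0.86427) = (22.317, -45.298). Then |NH| = |H − N| = 50.497.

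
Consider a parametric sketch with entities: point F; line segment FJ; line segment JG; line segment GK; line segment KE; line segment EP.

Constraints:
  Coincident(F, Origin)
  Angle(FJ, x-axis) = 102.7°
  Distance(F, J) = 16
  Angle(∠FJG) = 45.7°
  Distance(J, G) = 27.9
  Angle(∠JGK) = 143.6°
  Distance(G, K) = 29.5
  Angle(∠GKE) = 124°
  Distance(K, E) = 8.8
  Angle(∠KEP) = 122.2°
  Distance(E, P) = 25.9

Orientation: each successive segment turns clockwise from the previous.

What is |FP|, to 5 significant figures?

32.848

F is at the origin; FJ runs at 102.7° with length 16.0, so J = (-3.5175, 15.609). ∠FJG = 45.7° gives JG at -31.600° from the x-axis; with |JG| = 27.9, G = (20.246, 0.98935). ∠JGK = 143.6° gives GK at -68.000° from the x-axis; with |GK| = 29.5, K = (31.297, -26.363). ∠GKE = 124.0° gives KE at -124.00° from the x-axis; with |KE| = 8.8, E = (26.376, -33.658). ∠KEP = 122.2° gives EP at 178.20° from the x-axis; with |EP| = 25.9, P = (0.48842, -32.845). Then |FP| = |P − F| = 32.848.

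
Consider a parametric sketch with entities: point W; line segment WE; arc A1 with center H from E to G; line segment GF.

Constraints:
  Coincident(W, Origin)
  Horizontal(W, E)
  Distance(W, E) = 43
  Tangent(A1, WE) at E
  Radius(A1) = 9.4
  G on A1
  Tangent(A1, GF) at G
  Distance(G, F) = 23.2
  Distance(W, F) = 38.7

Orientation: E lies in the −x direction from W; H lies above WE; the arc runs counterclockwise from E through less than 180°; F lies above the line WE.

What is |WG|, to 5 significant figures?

34.701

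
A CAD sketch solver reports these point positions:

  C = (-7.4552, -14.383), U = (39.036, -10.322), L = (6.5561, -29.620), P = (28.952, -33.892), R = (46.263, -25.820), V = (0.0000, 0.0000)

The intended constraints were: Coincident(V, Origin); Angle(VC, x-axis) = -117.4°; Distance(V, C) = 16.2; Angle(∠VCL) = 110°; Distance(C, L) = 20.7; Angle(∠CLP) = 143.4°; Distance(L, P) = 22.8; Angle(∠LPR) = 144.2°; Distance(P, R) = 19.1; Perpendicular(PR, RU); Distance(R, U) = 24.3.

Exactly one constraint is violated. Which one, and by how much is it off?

Distance(R, U) = 24.3 — off by 7.20.

V = (0.00, 0.00) ✓; VC at -117.4° ✓; |VC| = 16.20 ✓; ∠VCL = 110.0° ✓; |CL| = 20.70 ✓; ∠CLP = 143.4° ✓; |LP| = 22.80 ✓; ∠LPR = 144.2° ✓; |PR| = 19.10 ✓; ∠(PR, RU) = 90.00° ✓; |RU| = 17.10 ✗.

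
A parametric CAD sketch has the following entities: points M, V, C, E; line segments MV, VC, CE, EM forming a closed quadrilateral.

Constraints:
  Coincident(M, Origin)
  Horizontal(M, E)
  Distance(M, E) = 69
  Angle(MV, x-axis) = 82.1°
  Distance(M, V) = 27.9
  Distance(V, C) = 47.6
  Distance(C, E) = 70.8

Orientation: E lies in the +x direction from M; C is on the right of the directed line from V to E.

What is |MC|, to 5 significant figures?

19.911

Checks: M = (0.00, 0.00) ✓; |VC| = 47.60 ✓; |CE| = 70.80 ✓.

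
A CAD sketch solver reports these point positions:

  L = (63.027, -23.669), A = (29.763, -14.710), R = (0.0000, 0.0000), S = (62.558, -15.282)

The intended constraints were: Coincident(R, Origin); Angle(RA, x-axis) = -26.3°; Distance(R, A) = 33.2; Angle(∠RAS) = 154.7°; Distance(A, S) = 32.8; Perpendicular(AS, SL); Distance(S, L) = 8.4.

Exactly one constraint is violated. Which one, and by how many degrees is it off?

Perpendicular(AS, SL) — off by 4.20°.

R = (0.00, 0.00) ✓; RA at -26.30° ✓; |RA| = 33.20 ✓; ∠RAS = 154.7° ✓; |AS| = 32.80 ✓; ∠(AS, SL) = 85.80° ✗; |SL| = 8.400 ✓.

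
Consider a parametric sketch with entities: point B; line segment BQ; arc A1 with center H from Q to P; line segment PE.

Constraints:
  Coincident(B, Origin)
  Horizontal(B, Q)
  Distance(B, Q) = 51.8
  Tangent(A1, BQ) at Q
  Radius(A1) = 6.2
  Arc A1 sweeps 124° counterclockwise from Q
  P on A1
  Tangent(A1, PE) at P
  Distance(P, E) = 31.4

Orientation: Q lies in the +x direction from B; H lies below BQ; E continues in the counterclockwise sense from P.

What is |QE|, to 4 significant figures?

37.80

On A1, Q sits at bearing 90° from H; a 124° counterclockwise sweep puts P at bearing 214°, so P = H + 6.2·(cos 214°, sin 214°) = (46.66, -9.667). Since A1 is tangent to PE there, HP ⟂ PE, so PE runs along (−sin 214°, cos 214°); with |PE| = 31.4, E = (64.22, -35.70). Then |QE| = |E − Q| = 37.80.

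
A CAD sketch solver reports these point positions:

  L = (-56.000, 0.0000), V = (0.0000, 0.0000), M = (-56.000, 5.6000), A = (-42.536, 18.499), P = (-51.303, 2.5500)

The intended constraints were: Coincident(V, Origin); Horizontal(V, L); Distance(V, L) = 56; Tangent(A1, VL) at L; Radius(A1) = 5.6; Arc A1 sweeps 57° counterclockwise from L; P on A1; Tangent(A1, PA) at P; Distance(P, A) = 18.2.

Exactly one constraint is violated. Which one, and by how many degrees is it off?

Tangent(A1, PA) at P — off by 4.20°.

V = (0.00, 0.00) ✓; V.y = 0.00, L.y = 0.00 ✓; |VL| = 56.00 ✓; ∠(ML, LV) = 90.00° ✓; |ML| = 5.600 ✓; bearing(M→P) − bearing(M→L) = 57.00° ✓; |MP| = 5.600 ✓; ∠(MP, PA) = 85.80° ✗; |PA| = 18.20 ✓.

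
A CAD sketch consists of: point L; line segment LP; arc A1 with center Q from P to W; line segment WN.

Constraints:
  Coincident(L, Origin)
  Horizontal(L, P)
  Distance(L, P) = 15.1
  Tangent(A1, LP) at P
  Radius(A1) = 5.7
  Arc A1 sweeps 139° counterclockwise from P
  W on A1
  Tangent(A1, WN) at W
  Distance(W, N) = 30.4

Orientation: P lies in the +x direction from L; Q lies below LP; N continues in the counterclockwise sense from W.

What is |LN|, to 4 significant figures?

45.54

On A1, P sits at bearing 90° from Q; a 139° counterclockwise sweep puts W at bearing 229°, so W = Q + 5.7·(cos 229°, sin 229°) = (11.36, -10.00). A1 meets WN tangentially, so QW is at right angles to WN, so WN runs along (−sin 229°, cos 229°); with |WN| = 30.4, N = (34.30, -29.95). Then |LN| = |N − L| = 45.54.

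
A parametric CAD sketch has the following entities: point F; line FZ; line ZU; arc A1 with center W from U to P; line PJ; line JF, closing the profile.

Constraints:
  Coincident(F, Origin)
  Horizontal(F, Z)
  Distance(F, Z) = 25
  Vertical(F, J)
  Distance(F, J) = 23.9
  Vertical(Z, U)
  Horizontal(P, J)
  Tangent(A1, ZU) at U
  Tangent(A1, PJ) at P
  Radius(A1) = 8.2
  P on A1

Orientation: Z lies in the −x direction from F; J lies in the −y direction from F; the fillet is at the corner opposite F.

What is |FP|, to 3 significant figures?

29.2

F is at the origin; F and Z share the same y with |FZ| = 25.0 and Z on the −x side, so Z = (-25.0, 0.00). FJ is vertical with |FJ| = 23.9 and J on the −y side, so J = (0.00, -23.9). The virtual corner opposite F is at (-25.0, -23.9). The tangent condition forces WU to be normal to ZU and A1 meets PJ tangentially, so WP is at right angles to PJ, with radius 8.2, so the center W sits 8.2 in from both sides at W = (-16.8, -15.7). That places the tangent points at U = (-25.0, -15.7) on ZU and P = (-16.8, -23.9) on PJ. Then |FP| = |P − F| = 29.2.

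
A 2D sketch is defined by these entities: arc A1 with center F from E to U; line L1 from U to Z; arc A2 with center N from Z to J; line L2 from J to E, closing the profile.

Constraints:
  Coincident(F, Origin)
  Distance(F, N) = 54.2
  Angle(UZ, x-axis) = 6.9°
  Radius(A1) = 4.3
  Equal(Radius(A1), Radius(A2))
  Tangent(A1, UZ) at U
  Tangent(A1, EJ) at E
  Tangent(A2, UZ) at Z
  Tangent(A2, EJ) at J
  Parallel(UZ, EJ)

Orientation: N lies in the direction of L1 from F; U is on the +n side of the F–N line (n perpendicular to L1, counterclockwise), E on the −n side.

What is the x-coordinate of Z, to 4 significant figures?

53.29

The slot axis is L1's direction at 6.9°, so u = (cos 6.9°, sin 6.9°) = (0.9928, 0.1201) and n = (−sin 6.9°, cos 6.9°) = (-0.1201, 0.9928). F is at the origin and N lies 54.2 along u from F, so N = 54.2·u = (53.81, 6.511). Tangency of A1 to both parallel lines with radius 4.3 puts U and E at F ± 4.3·n: U = (-0.5166, 4.269), E = (0.5166, -4.269). Equal radii place Z and J the same way about N: Z = N + 4.3·n = (53.29, 10.78), J = N − 4.3·n = (54.32, 2.243). So Z.x = 53.29.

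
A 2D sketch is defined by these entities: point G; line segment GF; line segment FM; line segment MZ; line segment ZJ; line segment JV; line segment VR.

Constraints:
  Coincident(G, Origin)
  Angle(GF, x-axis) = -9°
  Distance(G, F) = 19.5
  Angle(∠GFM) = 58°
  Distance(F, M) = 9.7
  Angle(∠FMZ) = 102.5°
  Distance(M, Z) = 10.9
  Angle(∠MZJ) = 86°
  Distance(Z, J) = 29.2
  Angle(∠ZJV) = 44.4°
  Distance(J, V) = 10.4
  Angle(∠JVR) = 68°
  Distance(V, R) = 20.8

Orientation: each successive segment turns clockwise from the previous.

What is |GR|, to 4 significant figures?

12.95

G is at the origin; GF runs at -9.0° with length 19.5, so F = (19.26, -3.050). ∠GFM = 58.0° gives FM at -131.0° from the x-axis; with |FM| = 9.7, M = (12.90, -10.37). ∠FMZ = 102.5° gives MZ at 151.5° from the x-axis; with |MZ| = 10.9, Z = (3.317, -5.170). ∠MZJ = 86.0° gives ZJ at 57.50° from the x-axis; with |ZJ| = 29.2, J = (19.01, 19.46). ∠ZJV = 44.4° gives JV at -78.10° from the x-axis; with |JV| = 10.4, V = (21.15, 9.280). ∠JVR = 68.0° gives VR at 169.9° from the x-axis; with |VR| = 20.8, R = (0.6730, 12.93). Then |GR| = |R − G| = 12.95.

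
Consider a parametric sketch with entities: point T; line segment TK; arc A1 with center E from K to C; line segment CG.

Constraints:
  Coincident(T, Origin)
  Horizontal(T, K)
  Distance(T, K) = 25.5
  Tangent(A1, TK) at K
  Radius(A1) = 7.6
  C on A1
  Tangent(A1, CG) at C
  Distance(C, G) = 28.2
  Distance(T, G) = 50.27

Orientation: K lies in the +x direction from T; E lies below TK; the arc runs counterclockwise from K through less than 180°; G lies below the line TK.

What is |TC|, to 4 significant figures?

22.92

Checks: T = (0.00, 0.00) ✓; |EC| = 7.600 ✓; ∠(EC, CG) = 90.00° ✓; |CG| = 28.20 ✓; |TG| = 50.27 ✓.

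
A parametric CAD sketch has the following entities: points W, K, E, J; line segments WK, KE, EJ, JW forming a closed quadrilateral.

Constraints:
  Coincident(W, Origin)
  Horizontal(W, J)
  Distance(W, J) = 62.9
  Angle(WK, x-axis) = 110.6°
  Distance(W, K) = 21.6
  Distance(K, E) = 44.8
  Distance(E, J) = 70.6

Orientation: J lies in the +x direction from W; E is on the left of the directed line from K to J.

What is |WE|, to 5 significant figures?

59.144

Checks: |KE| = 44.80 ✓; |EJ| = 70.60 ✓.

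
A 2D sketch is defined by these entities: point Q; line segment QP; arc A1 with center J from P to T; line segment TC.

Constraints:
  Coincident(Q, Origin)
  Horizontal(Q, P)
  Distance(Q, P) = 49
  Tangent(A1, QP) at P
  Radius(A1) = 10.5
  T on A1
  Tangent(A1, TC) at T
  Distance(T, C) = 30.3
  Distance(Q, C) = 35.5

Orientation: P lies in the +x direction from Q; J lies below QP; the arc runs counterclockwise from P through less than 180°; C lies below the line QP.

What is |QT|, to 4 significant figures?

40.94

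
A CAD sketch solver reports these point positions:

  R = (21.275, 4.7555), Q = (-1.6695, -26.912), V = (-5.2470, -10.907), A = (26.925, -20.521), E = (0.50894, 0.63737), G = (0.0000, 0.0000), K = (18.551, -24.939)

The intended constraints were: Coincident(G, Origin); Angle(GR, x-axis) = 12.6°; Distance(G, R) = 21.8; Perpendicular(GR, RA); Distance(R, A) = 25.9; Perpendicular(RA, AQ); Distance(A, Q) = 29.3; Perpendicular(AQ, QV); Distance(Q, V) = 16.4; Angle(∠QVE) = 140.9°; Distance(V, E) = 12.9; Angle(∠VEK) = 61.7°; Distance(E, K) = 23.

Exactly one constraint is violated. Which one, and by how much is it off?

Distance(E, K) = 23 — off by 8.30.

G = (0.00, 0.00) ✓; GR at 12.60° ✓; |GR| = 21.80 ✓; ∠(GR, RA) = 90.00° ✓; |RA| = 25.90 ✓; ∠(RA, AQ) = 90.00° ✓; |AQ| = 29.30 ✓; ∠(AQ, QV) = 90.00° ✓; |QV| = 16.40 ✓; ∠QVE = 140.9° ✓; |VE| = 12.90 ✓; ∠VEK = 61.70° ✓; |EK| = 31.30 ✗.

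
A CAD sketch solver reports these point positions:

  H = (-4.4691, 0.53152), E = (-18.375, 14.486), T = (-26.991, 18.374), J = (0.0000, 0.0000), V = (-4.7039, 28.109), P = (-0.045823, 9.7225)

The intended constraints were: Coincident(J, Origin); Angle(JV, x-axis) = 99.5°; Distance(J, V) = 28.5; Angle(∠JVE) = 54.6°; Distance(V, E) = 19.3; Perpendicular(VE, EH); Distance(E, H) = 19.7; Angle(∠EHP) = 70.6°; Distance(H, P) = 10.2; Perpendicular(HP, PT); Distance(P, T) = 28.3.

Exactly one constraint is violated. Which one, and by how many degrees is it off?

Perpendicular(HP, PT) — off by 7.90°.

J = (0.00, 0.00) ✓; JV at 99.50° ✓; |JV| = 28.50 ✓; ∠JVE = 54.60° ✓; |VE| = 19.30 ✓; ∠(VE, EH) = 90.00° ✓; |EH| = 19.70 ✓; ∠EHP = 70.60° ✓; |HP| = 10.20 ✓; ∠(HP, PT) = 97.90° ✗; |PT| = 28.30 ✓.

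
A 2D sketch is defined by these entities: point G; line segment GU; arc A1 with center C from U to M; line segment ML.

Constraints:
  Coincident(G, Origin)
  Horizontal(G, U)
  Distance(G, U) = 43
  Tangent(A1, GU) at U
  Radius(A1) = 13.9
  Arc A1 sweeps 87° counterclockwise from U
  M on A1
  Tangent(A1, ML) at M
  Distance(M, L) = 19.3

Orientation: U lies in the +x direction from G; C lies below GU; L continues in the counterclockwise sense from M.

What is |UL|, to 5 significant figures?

35.700

G is at the origin; GU is horizontal with |GU| = 43.0 and U on the +x side, so U = (43.000, 0.0000). Since A1 is tangent to GU there, CU ⟂ GU, so C = U + (0, -13.9) = (43.000, -13.900). On A1, U sits at bearing 90° from C; an 87° counterclockwise sweep puts M at bearing 177°, so M = C + 13.9·(cos 177°, sin 177°) = (29.119, -13.173). The tangent condition forces CM to be normal to ML, so ML runs along (−sin 177°, cos 177°); with |ML| = 19.3, L = (28.109, -32.446). Then |UL| = |L − U| = 35.700.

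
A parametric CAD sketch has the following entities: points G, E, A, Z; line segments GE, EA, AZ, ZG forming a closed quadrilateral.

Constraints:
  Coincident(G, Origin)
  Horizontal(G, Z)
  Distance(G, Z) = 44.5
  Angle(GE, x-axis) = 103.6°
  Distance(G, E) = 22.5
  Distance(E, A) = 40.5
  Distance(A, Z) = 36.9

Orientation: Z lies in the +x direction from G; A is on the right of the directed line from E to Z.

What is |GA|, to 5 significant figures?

18.748

G is at the origin; G and Z share the same y with |GZ| = 44.5 and Z in +x, so Z = (44.5, 0). GE runs at 103.6° with |GE| = 22.5, so E = (-5.2907, 21.869). A is determined by |EA| = 40.5 and |AZ| = 36.9 together: it lies at the intersection of circle(E, 40.5) and circle(Z, 36.9). With |EZ| = 54.382, the foot of the radical line on EZ is 29.753 from E and the perpendicular offset is √(40.5² − 29.753²) = 27.478. Taking the right-of-EZ solution: A = (10.900, -15.254).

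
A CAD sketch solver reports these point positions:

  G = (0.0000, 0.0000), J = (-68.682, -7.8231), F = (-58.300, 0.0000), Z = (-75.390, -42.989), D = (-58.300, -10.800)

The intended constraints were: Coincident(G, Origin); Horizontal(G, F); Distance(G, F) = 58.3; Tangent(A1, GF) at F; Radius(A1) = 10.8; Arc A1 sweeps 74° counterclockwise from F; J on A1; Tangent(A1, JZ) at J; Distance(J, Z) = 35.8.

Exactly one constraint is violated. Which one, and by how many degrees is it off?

Tangent(A1, JZ) at J — off by 5.20°.

G = (0.00, 0.00) ✓; G.y = 0.00, F.y = 0.00 ✓; |GF| = 58.30 ✓; ∠(DF, FG) = 90.00° ✓; |DF| = 10.80 ✓; bearing(D→J) − bearing(D→F) = 74.00° ✓; |DJ| = 10.80 ✓; ∠(DJ, JZ) = 84.80° ✗; |JZ| = 35.80 ✓.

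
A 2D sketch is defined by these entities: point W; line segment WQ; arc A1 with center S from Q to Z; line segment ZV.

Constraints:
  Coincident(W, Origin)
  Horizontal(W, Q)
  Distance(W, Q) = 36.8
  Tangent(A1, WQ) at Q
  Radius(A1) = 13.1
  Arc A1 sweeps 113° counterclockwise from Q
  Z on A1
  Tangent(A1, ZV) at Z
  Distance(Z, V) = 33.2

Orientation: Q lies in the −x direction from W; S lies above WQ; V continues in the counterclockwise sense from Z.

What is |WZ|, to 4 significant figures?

30.73

W is at the origin; WQ is horizontal with |WQ| = 36.8 and Q on the −x side, so Q = (-36.80, 0.000). A1 meets WQ tangentially, so SQ is at right angles to WQ, so S = Q + (0, 13.1) = (-36.80, 13.10). On A1, Q sits at bearing -90° from S; a 113° counterclockwise sweep puts Z at bearing 23°, so Z = S + 13.1·(cos 23°, sin 23°) = (-24.74, 18.22). Then |WZ| = |Z − W| = 30.73.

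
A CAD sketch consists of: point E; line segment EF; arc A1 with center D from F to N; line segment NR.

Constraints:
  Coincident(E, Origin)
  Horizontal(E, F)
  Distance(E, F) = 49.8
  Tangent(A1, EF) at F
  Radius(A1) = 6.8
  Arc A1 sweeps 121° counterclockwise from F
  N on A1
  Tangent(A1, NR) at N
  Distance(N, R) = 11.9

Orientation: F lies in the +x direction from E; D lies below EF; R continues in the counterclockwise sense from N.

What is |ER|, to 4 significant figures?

54.13

On A1, F sits at bearing 90° from D; a 121° counterclockwise sweep puts N at bearing 211°, so N = D + 6.8·(cos 211°, sin 211°) = (43.97, -10.30). Since A1 is tangent to NR there, DN ⟂ NR, so NR runs along (−sin 211°, cos 211°); with |NR| = 11.9, R = (50.10, -20.50). Then |ER| = |R − E| = 54.13.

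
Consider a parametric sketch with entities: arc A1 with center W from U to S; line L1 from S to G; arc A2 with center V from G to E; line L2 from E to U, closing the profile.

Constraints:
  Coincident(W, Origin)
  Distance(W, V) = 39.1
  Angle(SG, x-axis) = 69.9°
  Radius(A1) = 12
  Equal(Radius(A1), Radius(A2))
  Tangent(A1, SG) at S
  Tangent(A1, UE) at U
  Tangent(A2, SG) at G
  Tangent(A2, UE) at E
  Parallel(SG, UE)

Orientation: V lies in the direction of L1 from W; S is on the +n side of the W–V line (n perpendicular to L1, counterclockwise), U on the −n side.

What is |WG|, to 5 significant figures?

40.900

The slot axis is L1's direction at 69.9°, so u = (cos 69.9°, sin 69.9°) = (0.34366, 0.93909) and n = (−sin 69.9°, cos 69.9°) = (-0.93909, 0.34366). W is at the origin and V lies 39.1 along u from W, so V = 39.1·u = (13.437, 36.719). Tangency of A1 to both parallel lines with radius 12.0 puts S and U at W ± 12.0·n: S = (-11.269, 4.1239), U = (11.269, -4.1239). Equal radii place G and E the same way about V: G = V + 12.0·n = (2.1680, 40.843), E = V − 12.0·n = (24.706, 32.595). Then |WG| = |G − W| = 40.900.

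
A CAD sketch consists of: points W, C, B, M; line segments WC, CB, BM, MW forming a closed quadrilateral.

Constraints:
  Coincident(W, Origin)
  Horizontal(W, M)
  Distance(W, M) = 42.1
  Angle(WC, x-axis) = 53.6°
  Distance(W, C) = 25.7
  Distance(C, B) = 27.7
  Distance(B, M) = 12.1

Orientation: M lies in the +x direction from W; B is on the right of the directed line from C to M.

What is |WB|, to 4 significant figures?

30.39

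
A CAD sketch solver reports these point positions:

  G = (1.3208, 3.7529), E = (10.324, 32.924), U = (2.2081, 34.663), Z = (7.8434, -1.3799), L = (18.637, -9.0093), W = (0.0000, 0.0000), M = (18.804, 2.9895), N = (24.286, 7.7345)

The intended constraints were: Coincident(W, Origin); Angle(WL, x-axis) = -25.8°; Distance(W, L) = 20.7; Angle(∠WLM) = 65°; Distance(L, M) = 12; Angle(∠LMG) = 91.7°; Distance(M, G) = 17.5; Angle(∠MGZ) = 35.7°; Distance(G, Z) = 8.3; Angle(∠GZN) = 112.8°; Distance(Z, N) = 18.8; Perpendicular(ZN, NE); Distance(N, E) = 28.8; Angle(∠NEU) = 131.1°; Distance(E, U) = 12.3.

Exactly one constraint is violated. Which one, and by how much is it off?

Distance(E, U) = 12.3 — off by 4.00.

W = (0.00, 0.00) ✓; WL at -25.80° ✓; |WL| = 20.70 ✓; ∠WLM = 65.00° ✓; |LM| = 12.00 ✓; ∠LMG = 91.70° ✓; |MG| = 17.50 ✓; ∠MGZ = 35.70° ✓; |GZ| = 8.300 ✓; ∠GZN = 112.8° ✓; |ZN| = 18.80 ✓; ∠(ZN, NE) = 90.00° ✓; |NE| = 28.80 ✓; ∠NEU = 131.1° ✓; |EU| = 8.300 ✗.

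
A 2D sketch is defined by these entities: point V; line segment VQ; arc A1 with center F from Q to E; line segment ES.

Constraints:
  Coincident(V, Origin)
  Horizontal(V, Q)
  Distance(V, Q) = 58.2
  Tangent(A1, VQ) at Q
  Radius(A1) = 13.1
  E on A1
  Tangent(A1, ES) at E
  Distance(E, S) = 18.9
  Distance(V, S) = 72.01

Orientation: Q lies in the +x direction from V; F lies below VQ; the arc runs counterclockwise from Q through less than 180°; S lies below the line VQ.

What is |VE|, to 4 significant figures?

53.94

Checks: |FE| = 13.10 ✓; ∠(FE, ES) = 90.00° ✓; |ES| = 18.90 ✓; |VS| = 72.01 ✓.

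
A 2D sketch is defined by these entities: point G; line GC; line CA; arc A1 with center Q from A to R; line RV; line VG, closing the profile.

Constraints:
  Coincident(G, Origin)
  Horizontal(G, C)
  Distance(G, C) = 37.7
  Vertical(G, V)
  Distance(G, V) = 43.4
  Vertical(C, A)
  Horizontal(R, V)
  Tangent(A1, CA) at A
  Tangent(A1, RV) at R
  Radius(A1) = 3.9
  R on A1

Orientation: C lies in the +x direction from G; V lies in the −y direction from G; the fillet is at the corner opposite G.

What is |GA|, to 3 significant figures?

54.6

G is at the origin; G and C share the same y with |GC| = 37.7 and C on the +x side, so C = (37.7, 0.00). GV is vertical with |GV| = 43.4 and V on the −y side, so V = (0.00, -43.4). The virtual corner opposite G is at (37.7, -43.4). A1 meets CA tangentially, so QA is at right angles to CA and since A1 is tangent to RV there, QR ⟂ RV, with radius 3.9, so the center Q sits 3.9 in from both sides at Q = (33.8, -39.5). That places the tangent points at A = (37.7, -39.5) on CA and R = (33.8, -43.4) on RV. Then |GA| = |A − G| = 54.6.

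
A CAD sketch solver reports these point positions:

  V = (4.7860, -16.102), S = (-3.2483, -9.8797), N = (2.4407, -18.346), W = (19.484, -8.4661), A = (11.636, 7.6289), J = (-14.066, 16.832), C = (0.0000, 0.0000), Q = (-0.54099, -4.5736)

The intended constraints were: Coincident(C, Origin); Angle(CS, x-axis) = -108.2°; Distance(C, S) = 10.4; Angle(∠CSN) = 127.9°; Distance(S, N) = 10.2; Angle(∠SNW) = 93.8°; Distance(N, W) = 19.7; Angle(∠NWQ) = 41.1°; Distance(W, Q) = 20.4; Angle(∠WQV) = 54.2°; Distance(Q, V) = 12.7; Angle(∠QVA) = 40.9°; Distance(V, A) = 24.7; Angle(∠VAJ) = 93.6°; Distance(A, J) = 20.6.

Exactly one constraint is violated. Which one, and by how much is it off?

Distance(A, J) = 20.6 — off by 6.70.

C = (0.00, 0.00) ✓; CS at -108.2° ✓; |CS| = 10.40 ✓; ∠CSN = 127.9° ✓; |SN| = 10.20 ✓; ∠SNW = 93.80° ✓; |NW| = 19.70 ✓; ∠NWQ = 41.10° ✓; |WQ| = 20.40 ✓; ∠WQV = 54.20° ✓; |QV| = 12.70 ✓; ∠QVA = 40.90° ✓; |VA| = 24.70 ✓; ∠VAJ = 93.60° ✓; |AJ| = 27.30 ✗.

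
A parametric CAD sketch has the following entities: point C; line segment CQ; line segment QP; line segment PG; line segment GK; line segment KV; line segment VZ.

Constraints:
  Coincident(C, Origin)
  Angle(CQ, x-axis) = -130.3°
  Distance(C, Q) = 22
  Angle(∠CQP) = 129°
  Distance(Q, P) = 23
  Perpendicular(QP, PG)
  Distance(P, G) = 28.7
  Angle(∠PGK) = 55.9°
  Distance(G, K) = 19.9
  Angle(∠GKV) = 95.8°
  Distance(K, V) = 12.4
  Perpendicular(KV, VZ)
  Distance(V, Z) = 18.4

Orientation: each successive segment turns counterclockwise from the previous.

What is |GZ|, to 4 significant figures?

14.48

∠GKV = 95.8° gives KV at -141.0° from the x-axis; with |KV| = 12.4, V = (-5.417, -27.73). The perpendicularity gives VZ at right angles to KV, so VZ runs at -51.00°; with |VZ| = 18.4, Z = (6.163, -42.03). Then |GZ| = |Z − G| = 14.48.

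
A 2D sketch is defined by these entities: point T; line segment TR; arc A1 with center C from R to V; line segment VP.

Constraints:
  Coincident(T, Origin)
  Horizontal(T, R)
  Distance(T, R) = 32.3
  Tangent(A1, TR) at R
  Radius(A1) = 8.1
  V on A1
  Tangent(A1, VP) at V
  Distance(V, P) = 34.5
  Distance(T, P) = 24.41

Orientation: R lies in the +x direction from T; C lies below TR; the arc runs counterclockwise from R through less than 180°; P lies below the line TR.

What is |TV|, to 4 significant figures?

27.10

Checks: |CV| = 8.100 ✓; ∠(CV, VP) = 90.00° ✓; |VP| = 34.50 ✓; |TP| = 24.41 ✓.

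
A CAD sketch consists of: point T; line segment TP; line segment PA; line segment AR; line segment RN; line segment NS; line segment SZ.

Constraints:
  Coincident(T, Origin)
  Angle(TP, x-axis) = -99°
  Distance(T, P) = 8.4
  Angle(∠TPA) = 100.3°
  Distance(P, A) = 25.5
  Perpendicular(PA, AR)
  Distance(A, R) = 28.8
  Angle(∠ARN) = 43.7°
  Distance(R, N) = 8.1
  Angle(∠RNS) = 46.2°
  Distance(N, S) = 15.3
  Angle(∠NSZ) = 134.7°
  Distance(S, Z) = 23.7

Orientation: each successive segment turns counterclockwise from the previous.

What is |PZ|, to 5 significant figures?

65.388

T is at the origin; TP runs at -99.0° with length 8.4, so P = (-1.3140, -8.2966). ∠TPA = 100.3° gives PA at -19.300° from the x-axis; with |PA| = 25.5, A = (22.753, -16.725). PA ⟂ AR, so AR runs at 70.700°; with |AR| = 28.8, R = (32.272, 10.457). ∠ARN = 43.7° gives RN at -153.00° from the x-axis; with |RN| = 8.1, N = (25.055, 6.7794). ∠RNS = 46.2° gives NS at -19.200° from the x-axis; with |NS| = 15.3, S = (39.503, 1.7478). ∠NSZ = 134.7° gives SZ at 26.100° from the x-axis; with |SZ| = 23.7, Z = (60.787, 12.174). Then |PZ| = |Z − P| = 65.388.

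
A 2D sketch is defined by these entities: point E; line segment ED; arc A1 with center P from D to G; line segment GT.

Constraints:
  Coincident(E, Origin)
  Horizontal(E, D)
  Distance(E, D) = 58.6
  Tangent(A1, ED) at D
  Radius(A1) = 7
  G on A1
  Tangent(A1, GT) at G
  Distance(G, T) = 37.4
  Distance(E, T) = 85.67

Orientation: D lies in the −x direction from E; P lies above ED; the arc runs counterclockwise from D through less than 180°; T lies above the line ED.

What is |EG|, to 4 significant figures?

54.11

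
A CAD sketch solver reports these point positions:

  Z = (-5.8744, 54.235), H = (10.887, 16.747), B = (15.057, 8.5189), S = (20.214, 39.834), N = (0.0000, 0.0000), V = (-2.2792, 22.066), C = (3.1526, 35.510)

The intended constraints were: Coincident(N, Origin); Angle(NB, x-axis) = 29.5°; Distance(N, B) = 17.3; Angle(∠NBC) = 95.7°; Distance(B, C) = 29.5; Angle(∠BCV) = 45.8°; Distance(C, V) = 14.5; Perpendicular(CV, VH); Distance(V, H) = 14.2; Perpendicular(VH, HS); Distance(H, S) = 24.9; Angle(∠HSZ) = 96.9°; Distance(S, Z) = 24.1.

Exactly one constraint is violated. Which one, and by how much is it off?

Distance(S, Z) = 24.1 — off by 5.70.

N = (0.00, 0.00) ✓; NB at 29.50° ✓; |NB| = 17.30 ✓; ∠NBC = 95.70° ✓; |BC| = 29.50 ✓; ∠BCV = 45.80° ✓; |CV| = 14.50 ✓; ∠(CV, VH) = 90.00° ✓; |VH| = 14.20 ✓; ∠(VH, HS) = 90.00° ✓; |HS| = 24.90 ✓; ∠HSZ = 96.90° ✓; |SZ| = 29.80 ✗.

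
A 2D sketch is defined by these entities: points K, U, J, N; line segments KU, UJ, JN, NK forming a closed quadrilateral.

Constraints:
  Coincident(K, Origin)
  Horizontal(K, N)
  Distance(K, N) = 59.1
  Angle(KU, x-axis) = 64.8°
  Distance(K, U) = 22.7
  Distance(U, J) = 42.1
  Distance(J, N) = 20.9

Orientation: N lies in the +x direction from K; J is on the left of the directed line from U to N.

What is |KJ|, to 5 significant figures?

55.329

Checks: |UJ| = 42.10 ✓; |JN| = 20.90 ✓.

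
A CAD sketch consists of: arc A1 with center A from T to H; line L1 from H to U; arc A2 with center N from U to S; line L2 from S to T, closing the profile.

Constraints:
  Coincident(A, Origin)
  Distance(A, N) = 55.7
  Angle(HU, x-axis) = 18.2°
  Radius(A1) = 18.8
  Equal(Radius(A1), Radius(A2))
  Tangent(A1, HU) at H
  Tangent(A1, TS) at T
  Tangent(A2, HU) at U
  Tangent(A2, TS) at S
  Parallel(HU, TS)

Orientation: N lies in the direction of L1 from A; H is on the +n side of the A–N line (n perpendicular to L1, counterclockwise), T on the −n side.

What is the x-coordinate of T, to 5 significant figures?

5.8719

The slot axis is L1's direction at 18.2°, so u = (cos 18.2°, sin 18.2°) = (0.94997, 0.31233) and n = (−sin 18.2°, cos 18.2°) = (-0.31233, 0.94997). A is at the origin and N lies 55.7 along u from A, so N = 55.7·u = (52.913, 17.397). Tangency of A1 to both parallel lines with radius 18.8 puts H and T at A ± 18.8·n: H = (-5.8719, 17.859), T = (5.8719, -17.859). So T.x = 5.8719.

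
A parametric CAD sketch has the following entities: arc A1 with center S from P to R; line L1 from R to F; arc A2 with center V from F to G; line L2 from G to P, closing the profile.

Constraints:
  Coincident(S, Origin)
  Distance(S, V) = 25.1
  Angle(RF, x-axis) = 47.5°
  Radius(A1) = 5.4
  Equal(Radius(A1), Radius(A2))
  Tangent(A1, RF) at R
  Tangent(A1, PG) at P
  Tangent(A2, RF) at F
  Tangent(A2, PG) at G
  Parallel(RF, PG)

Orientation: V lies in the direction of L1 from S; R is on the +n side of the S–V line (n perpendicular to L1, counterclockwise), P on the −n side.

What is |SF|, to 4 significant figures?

25.67

Tangency of A1 to both parallel lines with radius 5.4 puts R and P at S ± 5.4·n: R = (-3.981, 3.648), P = (3.981, -3.648). Equal radii place F and G the same way about V: F = V + 5.4·n = (12.98, 22.15), G = V − 5.4·n = (20.94, 14.86). Then |SF| = |F − S| = 25.67.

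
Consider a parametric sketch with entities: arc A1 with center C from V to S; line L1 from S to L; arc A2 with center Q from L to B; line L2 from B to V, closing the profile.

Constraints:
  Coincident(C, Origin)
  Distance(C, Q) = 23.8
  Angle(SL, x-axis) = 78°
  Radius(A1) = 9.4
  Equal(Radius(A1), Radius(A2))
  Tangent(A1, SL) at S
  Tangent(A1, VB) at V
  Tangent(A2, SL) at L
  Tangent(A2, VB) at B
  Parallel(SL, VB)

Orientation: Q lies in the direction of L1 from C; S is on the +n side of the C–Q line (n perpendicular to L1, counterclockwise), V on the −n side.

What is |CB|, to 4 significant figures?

25.59

Tangency of A1 to both parallel lines with radius 9.4 puts S and V at C ± 9.4·n: S = (-9.195, 1.954), V = (9.195, -1.954). Equal radii place L and B the same way about Q: L = Q + 9.4·n = (-4.246, 25.23), B = Q − 9.4·n = (14.14, 21.33). Then |CB| = |B − C| = 25.59.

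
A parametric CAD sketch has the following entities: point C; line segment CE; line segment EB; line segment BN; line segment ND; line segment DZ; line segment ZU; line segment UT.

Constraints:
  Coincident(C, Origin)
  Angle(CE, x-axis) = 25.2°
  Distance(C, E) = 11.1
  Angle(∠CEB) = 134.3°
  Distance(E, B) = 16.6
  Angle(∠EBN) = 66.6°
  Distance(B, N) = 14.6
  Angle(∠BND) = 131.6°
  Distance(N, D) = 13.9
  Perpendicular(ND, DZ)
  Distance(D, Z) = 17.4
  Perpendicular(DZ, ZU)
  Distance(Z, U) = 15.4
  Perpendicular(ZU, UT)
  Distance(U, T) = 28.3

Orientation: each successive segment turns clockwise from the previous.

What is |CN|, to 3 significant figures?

19.3

C is at the origin; CE runs at 25.2° with length 11.1, so E = (10.0, 4.73). ∠CEB = 134.3° gives EB at -20.5° from the x-axis; with |EB| = 16.6, B = (25.6, -1.09). ∠EBN = 66.6° gives BN at -134° from the x-axis; with |BN| = 14.6, N = (15.5, -11.6). Then |CN| = |N − C| = 19.3.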